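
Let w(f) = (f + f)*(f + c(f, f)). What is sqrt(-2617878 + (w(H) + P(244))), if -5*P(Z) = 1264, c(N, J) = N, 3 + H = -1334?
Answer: sqrt(113303630)/5 ≈ 2128.9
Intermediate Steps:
H = -1337 (H = -3 - 1334 = -1337)
P(Z) = -1264/5 (P(Z) = -1/5*1264 = -1264/5)
w(f) = 4*f**2 (w(f) = (f + f)*(f + f) = (2*f)*(2*f) = 4*f**2)
sqrt(-2617878 + (w(H) + P(244))) = sqrt(-2617878 + (4*(-1337)**2 - 1264/5)) = sqrt(-2617878 + (4*1787569 - 1264/5)) = sqrt(-2617878 + (7150276 - 1264/5)) = sqrt(-2617878 + 35750116/5) = sqrt(22660726/5) = sqrt(113303630)/5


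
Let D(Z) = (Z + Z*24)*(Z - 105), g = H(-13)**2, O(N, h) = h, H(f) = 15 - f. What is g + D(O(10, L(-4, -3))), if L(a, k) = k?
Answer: 8884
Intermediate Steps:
g = 784 (g = (15 - 1*(-13))**2 = (15 + 13)**2 = 28**2 = 784)
D(Z) = 25*Z*(-105 + Z) (D(Z) = (Z + 24*Z)*(-105 + Z) = (25*Z)*(-105 + Z) = 25*Z*(-105 + Z))
g + D(O(10, L(-4, -3))) = 784 + 25*(-3)*(-105 - 3) = 784 + 25*(-3)*(-108) = 784 + 8100 = 8884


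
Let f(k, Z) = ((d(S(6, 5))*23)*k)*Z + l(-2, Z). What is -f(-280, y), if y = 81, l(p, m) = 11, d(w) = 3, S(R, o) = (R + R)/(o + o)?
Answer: 1564909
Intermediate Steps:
S(R, o) = R/o (S(R, o) = (2*R)/((2*o)) = (2*R)*(1/(2*o)) = R/o)
f(k, Z) = 11 + 69*Z*k (f(k, Z) = ((3*23)*k)*Z + 11 = (69*k)*Z + 11 = 69*Z*k + 11 = 11 + 69*Z*k)
-f(-280, y) = -(11 + 69*81*(-280)) = -(11 - 1564920) = -1*(-1564909) = 1564909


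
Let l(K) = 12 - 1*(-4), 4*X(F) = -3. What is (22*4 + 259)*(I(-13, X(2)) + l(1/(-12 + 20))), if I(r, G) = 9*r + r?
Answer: -39558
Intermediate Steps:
X(F) = -3/4 (X(F) = (1/4)*(-3) = -3/4)
I(r, G) = 10*r
l(K) = 16 (l(K) = 12 + 4 = 16)
(22*4 + 259)*(I(-13, X(2)) + l(1/(-12 + 20))) = (22*4 + 259)*(10*(-13) + 16) = (88 + 259)*(-130 + 16) = 347*(-114) = -39558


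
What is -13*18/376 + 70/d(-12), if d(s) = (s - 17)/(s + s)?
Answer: 312447/5452 ≈ 57.309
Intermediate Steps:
d(s) = (-17 + s)/(2*s) (d(s) = (-17 + s)/((2*s)) = (-17 + s)*(1/(2*s)) = (-17 + s)/(2*s))
-13*18/376 + 70/d(-12) = -13*18/376 + 70/(((½)*(-17 - 12)/(-12))) = -234*1/376 + 70/(((½)*(-1/12)*(-29))) = -117/188 + 70/(29/24) = -117/188 + 70*(24/29) = -117/188 + 1680/29 = 312447/5452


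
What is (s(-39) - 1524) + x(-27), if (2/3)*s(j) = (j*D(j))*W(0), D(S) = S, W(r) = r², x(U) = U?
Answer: -1551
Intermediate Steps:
s(j) = 0 (s(j) = 3*((j*j)*0²)/2 = 3*(j²*0)/2 = (3/2)*0 = 0)
(s(-39) - 1524) + x(-27) = (0 - 1524) - 27 = -1524 - 27 = -1551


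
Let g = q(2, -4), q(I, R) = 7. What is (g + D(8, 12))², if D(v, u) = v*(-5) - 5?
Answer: 1444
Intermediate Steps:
D(v, u) = -5 - 5*v (D(v, u) = -5*v - 5 = -5 - 5*v)
g = 7
(g + D(8, 12))² = (7 + (-5 - 5*8))² = (7 + (-5 - 40))² = (7 - 45)² = (-38)² = 1444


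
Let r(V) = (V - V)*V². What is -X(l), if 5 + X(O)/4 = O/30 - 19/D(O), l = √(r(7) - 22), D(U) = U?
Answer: 20 - 592*I*√22/165 ≈ 20.0 - 16.829*I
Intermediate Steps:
r(V) = 0 (r(V) = 0*V² = 0)
l = I*√22 (l = √(0 - 22) = √(-22) = I*√22 ≈ 4.6904*I)
X(O) = -20 - 76/O + 2*O/15 (X(O) = -20 + 4*(O/30 - 19/O) = -20 + 4*(-19/O + O/30) = -20 + (-76/O + 2*O/15) = -20 - 76/O + 2*O/15)
-X(l) = -(-20 - 76*(-I*√22/22) + 2*(I*√22)/15) = -(-20 - (-38)*I*√22/11 + 2*I*√22/15) = -(-20 + 38*I*√22/11 + 2*I*√22/15) = -(-20 + 592*I*√22/165) = 20 - 592*I*√22/165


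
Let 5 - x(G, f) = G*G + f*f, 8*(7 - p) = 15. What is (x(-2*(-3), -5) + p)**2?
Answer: 165649/64 ≈ 2588.3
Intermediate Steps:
p = 41/8 (p = 7 - 1/8*15 = 7 - 15/8 = 41/8 ≈ 5.1250)
x(G, f) = 5 - G**2 - f**2 (x(G, f) = 5 - (G*G + f*f) = 5 - (G**2 + f**2) = 5 + (-G**2 - f**2) = 5 - G**2 - f**2)
(x(-2*(-3), -5) + p)**2 = ((5 - (-2*(-3))**2 - 1*(-5)**2) + 41/8)**2 = ((5 - 1*6**2 - 1*25) + 41/8)**2 = ((5 - 1*36 - 25) + 41/8)**2 = ((5 - 36 - 25) + 41/8)**2 = (-56 + 41/8)**2 = (-407/8)**2 = 165649/64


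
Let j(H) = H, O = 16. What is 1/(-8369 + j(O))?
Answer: -1/8353 ≈ -0.00011972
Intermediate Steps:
1/(-8369 + j(O)) = 1/(-8369 + 16) = 1/(-8353) = -1/8353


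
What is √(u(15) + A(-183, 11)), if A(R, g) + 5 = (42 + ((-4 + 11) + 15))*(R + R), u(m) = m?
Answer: I*√23414 ≈ 153.02*I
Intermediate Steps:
A(R, g) = -5 + 128*R (A(R, g) = -5 + (42 + ((-4 + 11) + 15))*(R + R) = -5 + (42 + (7 + 15))*(2*R) = -5 + (42 + 22)*(2*R) = -5 + 64*(2*R) = -5 + 128*R)
√(u(15) + A(-183, 11)) = √(15 + (-5 + 128*(-183))) = √(15 + (-5 - 23424)) = √(15 - 23429) = √(-23414) = I*√23414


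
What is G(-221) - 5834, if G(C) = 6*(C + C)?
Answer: -8486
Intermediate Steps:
G(C) = 12*C (G(C) = 6*(2*C) = 12*C)
G(-221) - 5834 = 12*(-221) - 5834 = -2652 - 5834 = -8486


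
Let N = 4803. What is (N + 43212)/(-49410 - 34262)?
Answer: -48015/83672 ≈ -0.57385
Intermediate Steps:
(N + 43212)/(-49410 - 34262) = (4803 + 43212)/(-49410 - 34262) = 48015/(-83672) = 48015*(-1/83672) = -48015/83672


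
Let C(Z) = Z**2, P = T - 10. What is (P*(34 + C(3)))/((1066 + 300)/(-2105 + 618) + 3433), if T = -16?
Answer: -1662466/5103505 ≈ -0.32575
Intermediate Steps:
P = -26 (P = -16 - 10 = -26)
(P*(34 + C(3)))/((1066 + 300)/(-2105 + 618) + 3433) = (-26*(34 + 3**2))/((1066 + 300)/(-2105 + 618) + 3433) = (-26*(34 + 9))/(1366/(-1487) + 3433) = (-26*43)/(1366*(-1/1487) + 3433) = -1118/(-1366/1487 + 3433) = -1118/5103505/1487 = -1118*1487/5103505 = -1662466/5103505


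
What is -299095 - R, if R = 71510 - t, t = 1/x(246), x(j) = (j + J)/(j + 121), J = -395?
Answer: -55220512/149 ≈ -3.7061e+5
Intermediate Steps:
x(j) = (-395 + j)/(121 + j) (x(j) = (j - 395)/(j + 121) = (-395 + j)/(121 + j))
t = -367/149 (t = 1/((-395 + 246)/(121 + 246)) = 1/(-149/367) = -367/149 ≈ -2.4631)
R = 10655357/149 (R = 71510 - 1*(-367/149) = 71510 + 367/149 = 10655357/149 ≈ 71513.)
-299095 - R = -299095 - 1*10655357/149 = -299095 - 10655357/149 = -55220512/149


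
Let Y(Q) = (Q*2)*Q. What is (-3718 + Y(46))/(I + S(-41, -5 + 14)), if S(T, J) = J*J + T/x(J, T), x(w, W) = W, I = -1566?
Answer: -257/742 ≈ -0.34636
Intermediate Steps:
S(T, J) = 1 + J**2 (S(T, J) = J*J + T/T = J**2 + 1 = 1 + J**2)
Y(Q) = 2*Q**2 (Y(Q) = (2*Q)*Q = 2*Q**2)
(-3718 + Y(46))/(I + S(-41, -5 + 14)) = (-3718 + 2*46**2)/(-1566 + (1 + (-5 + 14)**2)) = (-3718 + 2*2116)/(-1566 + (1 + 9**2)) = (-3718 + 4232)/(-1566 + (1 + 81)) = 514/(-1566 + 82) = 514/(-1484) = 514*(-1/1484) = -257/742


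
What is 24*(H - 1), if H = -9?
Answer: -240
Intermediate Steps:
24*(H - 1) = 24*(-9 - 1) = 24*(-10) = -240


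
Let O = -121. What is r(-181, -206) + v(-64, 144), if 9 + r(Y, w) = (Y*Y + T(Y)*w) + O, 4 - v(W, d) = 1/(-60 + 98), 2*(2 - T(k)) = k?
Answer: 516039/38 ≈ 13580.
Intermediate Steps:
T(k) = 2 - k/2
v(W, d) = 151/38 (v(W, d) = 4 - 1/(-60 + 98) = 4 - 1/38 = 151/38)
r(Y, w) = -130 + Y**2 + w*(2 - Y/2) (r(Y, w) = -9 + ((Y*Y + (2 - Y/2)*w) - 121) = -9 + ((Y**2 + w*(2 - Y/2)) - 121) = -9 + (-121 + Y**2 + w*(2 - Y/2)) = -130 + Y**2 + w*(2 - Y/2))
r(-181, -206) + v(-64, 144) = (-130 + (-181)**2 - 1/2*(-206)*(-4 - 181)) + 151/38 = (-130 + 32761 - 1/2*(-206)*(-185)) + 151/38 = (-130 + 32761 - 19055) + 151/38 = 13576 + 151/38 = 516039/38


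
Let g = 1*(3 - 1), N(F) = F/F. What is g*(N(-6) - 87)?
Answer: -172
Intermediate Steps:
N(F) = 1
g = 2 (g = 1*2 = 2)
g*(N(-6) - 87) = 2*(1 - 87) = 2*(-86) = -172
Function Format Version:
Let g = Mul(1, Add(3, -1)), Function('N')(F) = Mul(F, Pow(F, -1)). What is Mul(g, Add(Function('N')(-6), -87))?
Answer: -172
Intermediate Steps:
Function('N')(F) = 1
g = 2 (g = Mul(1, 2) = 2)
Mul(g, Add(Function('N')(-6), -87)) = Mul(2, Add(1, -87)) = Mul(2, -86) = -172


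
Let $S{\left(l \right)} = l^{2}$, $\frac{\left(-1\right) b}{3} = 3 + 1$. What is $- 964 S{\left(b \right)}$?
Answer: $-138816$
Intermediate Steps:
$b = -12$ ($b = - 3 \left(3 + 1\right) = \left(-3\right) 4 = -12$)
$- 964 S{\left(b \right)} = - 964 \left(-12\right)^{2} = \left(-964\right) 144 = -138816$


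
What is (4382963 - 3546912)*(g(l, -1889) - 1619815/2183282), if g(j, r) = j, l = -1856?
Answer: -3389176192403557/2183282 ≈ -1.5523e+9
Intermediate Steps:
(4382963 - 3546912)*(g(l, -1889) - 1619815/2183282) = (4382963 - 3546912)*(-1856 - 1619815/2183282) = 836051*(-1856 - 1619815*1/2183282) = 836051*(-1856 - 1619815/2183282) = 836051*(-4053791207/2183282) = -3389176192403557/2183282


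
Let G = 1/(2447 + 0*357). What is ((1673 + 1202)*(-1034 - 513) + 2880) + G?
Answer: -10876291014/2447 ≈ -4.4447e+6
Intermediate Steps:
G = 1/2447 (G = 1/(2447 + 0) = 1/2447 ≈ 0.00040866)
((1673 + 1202)*(-1034 - 513) + 2880) + G = ((1673 + 1202)*(-1034 - 513) + 2880) + 1/2447 = (2875*(-1547) + 2880) + 1/2447 = (-4447625 + 2880) + 1/2447 = -4444745 + 1/2447 = -10876291014/2447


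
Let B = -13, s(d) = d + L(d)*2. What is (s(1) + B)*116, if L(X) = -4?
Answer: -2320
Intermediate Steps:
s(d) = -8 + d (s(d) = d - 4*2 = d - 8 = -8 + d)
(s(1) + B)*116 = ((-8 + 1) - 13)*116 = (-7 - 13)*116 = -20*116 = -2320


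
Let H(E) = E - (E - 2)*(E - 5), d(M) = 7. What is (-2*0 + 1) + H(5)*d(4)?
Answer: 36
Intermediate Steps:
H(E) = E - (-5 + E)*(-2 + E) (H(E) = E - (-2 + E)*(-5 + E) = E - (-5 + E)*(-2 + E))
(-2*0 + 1) + H(5)*d(4) = (-2*0 + 1) + (-10 - 1*5**2 + 8*5)*7 = (0 + 1) + (-10 - 1*25 + 40)*7 = 1 + (-10 - 25 + 40)*7 = 1 + 5*7 = 1 + 35 = 36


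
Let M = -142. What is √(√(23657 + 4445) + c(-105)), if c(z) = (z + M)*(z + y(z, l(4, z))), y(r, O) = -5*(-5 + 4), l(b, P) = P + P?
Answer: √(24700 + √28102) ≈ 157.69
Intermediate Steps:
l(b, P) = 2*P
y(r, O) = 5 (y(r, O) = -5*(-1) = 5)
c(z) = (-142 + z)*(5 + z) (c(z) = (z - 142)*(z + 5) = (-142 + z)*(5 + z))
√(√(23657 + 4445) + c(-105)) = √(√(23657 + 4445) + (-710 + (-105)² - 137*(-105))) = √(√28102 + (-710 + 11025 + 14385)) = √(√28102 + 24700) = √(24700 + √28102)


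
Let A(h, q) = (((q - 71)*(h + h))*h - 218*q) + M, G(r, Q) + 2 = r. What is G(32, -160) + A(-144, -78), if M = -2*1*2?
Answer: -6162298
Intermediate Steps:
G(r, Q) = -2 + r
M = -4 (M = -2*2 = -4)
A(h, q) = -4 - 218*q + 2*h²*(-71 + q) (A(h, q) = (((q - 71)*(h + h))*h - 218*q) - 4 = (((-71 + q)*(2*h))*h - 218*q) - 4 = ((2*h*(-71 + q))*h - 218*q) - 4 = (2*h²*(-71 + q) - 218*q) - 4 = (-218*q + 2*h²*(-71 + q)) - 4 = -4 - 218*q + 2*h²*(-71 + q))
G(32, -160) + A(-144, -78) = (-2 + 32) + (-4 - 218*(-78) - 142*(-144)² + 2*(-78)*(-144)²) = 30 + (-4 + 17004 - 142*20736 + 2*(-78)*20736) = 30 + (-4 + 17004 - 2944512 - 3234816) = 30 - 6162328 = -6162298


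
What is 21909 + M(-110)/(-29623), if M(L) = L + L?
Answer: 59000957/2693 ≈ 21909.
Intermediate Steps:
M(L) = 2*L
21909 + M(-110)/(-29623) = 21909 + (2*(-110))/(-29623) = 21909 - 220*(-1/29623) = 21909 + 20/2693 = 59000957/2693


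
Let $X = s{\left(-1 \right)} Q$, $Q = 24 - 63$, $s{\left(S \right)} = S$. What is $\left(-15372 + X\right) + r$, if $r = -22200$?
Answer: $-37533$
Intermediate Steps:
$Q = -39$
$X = 39$ ($X = \left(-1\right) \left(-39\right) = 39$)
$\left(-15372 + X\right) + r = \left(-15372 + 39\right) - 22200 = -15333 - 22200 = -37533$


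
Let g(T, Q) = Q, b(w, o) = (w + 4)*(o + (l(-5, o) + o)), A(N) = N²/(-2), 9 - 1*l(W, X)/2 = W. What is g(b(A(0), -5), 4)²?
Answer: 16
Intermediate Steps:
l(W, X) = 18 - 2*W
A(N) = -N²/2
b(w, o) = (4 + w)*(28 + 2*o) (b(w, o) = (w + 4)*(o + ((18 - 2*(-5)) + o)) = (4 + w)*(o + ((18 + 10) + o)) = (4 + w)*(o + (28 + o)) = (4 + w)*(28 + 2*o))
g(b(A(0), -5), 4)² = 4² = 16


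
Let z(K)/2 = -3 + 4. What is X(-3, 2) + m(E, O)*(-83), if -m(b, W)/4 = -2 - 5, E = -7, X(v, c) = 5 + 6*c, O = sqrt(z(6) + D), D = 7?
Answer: -2307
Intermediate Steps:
z(K) = 2 (z(K) = 2*(-3 + 4) = 2*1 = 2)
O = 3 (O = sqrt(2 + 7) = sqrt(9) = 3)
m(b, W) = 28 (m(b, W) = -4*(-2 - 5) = -4*(-7) = 28)
X(-3, 2) + m(E, O)*(-83) = (5 + 6*2) + 28*(-83) = (5 + 12) - 2324 = 17 - 2324 = -2307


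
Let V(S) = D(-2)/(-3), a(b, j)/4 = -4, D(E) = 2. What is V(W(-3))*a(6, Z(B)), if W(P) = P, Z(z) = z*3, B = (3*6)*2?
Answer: 32/3 ≈ 10.667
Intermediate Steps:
B = 36 (B = 18*2 = 36)
Z(z) = 3*z
a(b, j) = -16 (a(b, j) = 4*(-4) = -16)
V(S) = -⅔ (V(S) = 2/(-3) = 2*(-⅓) = -⅔)
V(W(-3))*a(6, Z(B)) = -⅔*(-16) = 32/3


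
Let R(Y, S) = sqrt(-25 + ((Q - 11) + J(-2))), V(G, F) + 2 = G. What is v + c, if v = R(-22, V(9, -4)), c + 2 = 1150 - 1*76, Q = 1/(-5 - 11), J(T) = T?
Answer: 1072 + I*sqrt(609)/4 ≈ 1072.0 + 6.1695*I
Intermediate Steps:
V(G, F) = -2 + G
Q = -1/16 (Q = 1/(-16) = -1/16 ≈ -0.062500)
R(Y, S) = I*sqrt(609)/4 (R(Y, S) = sqrt(-25 + ((-1/16 - 11) - 2)) = sqrt(-25 + (-177/16 - 2)) = sqrt(-25 - 209/16) = sqrt(-609/16) = I*sqrt(609)/4)
c = 1072 (c = -2 + (1150 - 1*76) = -2 + (1150 - 76) = -2 + 1074 = 1072)
v = I*sqrt(609)/4 ≈ 6.1695*I
v + c = I*sqrt(609)/4 + 1072 = 1072 + I*sqrt(609)/4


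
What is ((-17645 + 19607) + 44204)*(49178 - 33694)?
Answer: 714834344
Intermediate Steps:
((-17645 + 19607) + 44204)*(49178 - 33694) = (1962 + 44204)*15484 = 46166*15484 = 714834344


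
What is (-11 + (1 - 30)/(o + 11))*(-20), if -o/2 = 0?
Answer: 3000/11 ≈ 272.73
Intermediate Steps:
o = 0 (o = -2*0 = 0)
(-11 + (1 - 30)/(o + 11))*(-20) = (-11 + (1 - 30)/(0 + 11))*(-20) = (-11 - 29/11)*(-20) = -150/11*(-20) = 3000/11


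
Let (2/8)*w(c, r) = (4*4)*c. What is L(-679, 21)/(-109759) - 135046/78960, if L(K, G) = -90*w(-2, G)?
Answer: -7866066557/4333285320 ≈ -1.8153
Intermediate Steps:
w(c, r) = 64*c (w(c, r) = 4*((4*4)*c) = 4*(16*c) = 64*c)
L(K, G) = 11520 (L(K, G) = -5760*(-2) = -90*(-128) = 11520)
L(-679, 21)/(-109759) - 135046/78960 = 11520/(-109759) - 135046/78960 = 11520*(-1/109759) - 135046*1/78960 = -11520/109759 - 67523/39480 = -7866066557/4333285320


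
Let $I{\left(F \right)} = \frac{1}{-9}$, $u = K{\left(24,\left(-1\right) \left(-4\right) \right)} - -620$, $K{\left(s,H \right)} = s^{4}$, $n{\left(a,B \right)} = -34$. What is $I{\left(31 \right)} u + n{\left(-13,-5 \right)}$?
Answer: $- \frac{332702}{9} \approx -36967.0$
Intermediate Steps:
$u = 332396$ ($u = 24^{4} - -620 = 331776 + 620 = 332396$)
$I{\left(F \right)} = - \frac{1}{9}$
$I{\left(31 \right)} u + n{\left(-13,-5 \right)} = \left(- \frac{1}{9}\right) 332396 - 34 = - \frac{332396}{9} - 34 = - \frac{332702}{9}$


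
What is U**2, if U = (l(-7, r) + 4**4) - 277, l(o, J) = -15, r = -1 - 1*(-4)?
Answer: 1296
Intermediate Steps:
r = 3 (r = -1 + 4 = 3)
U = -36 (U = (-15 + 4**4) - 277 = (-15 + 256) - 277 = 241 - 277 = -36)
U**2 = (-36)**2 = 1296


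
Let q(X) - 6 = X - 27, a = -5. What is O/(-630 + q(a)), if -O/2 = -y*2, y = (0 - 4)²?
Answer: -4/41 ≈ -0.097561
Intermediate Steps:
q(X) = -21 + X (q(X) = 6 + (X - 27) = 6 + (-27 + X) = -21 + X)
y = 16 (y = (-4)² = 16)
O = 64 (O = -2*(-1*16)*2 = -(-32)*2 = -2*(-32) = 64)
O/(-630 + q(a)) = 64/(-630 + (-21 - 5)) = 64/(-630 - 26) = 64/(-656) = -1/656*64 = -4/41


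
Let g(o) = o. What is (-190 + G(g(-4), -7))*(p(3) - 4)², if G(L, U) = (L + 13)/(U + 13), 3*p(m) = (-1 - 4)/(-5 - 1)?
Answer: -1692353/648 ≈ -2611.7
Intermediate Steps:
p(m) = 5/18 (p(m) = ((-1 - 4)/(-5 - 1))/3 = (-5/(-6))/3 = (-5*(-⅙))/3 = (⅓)*(⅚) = 5/18)
G(L, U) = (13 + L)/(13 + U)
(-190 + G(g(-4), -7))*(p(3) - 4)² = (-190 + (13 - 4)/(13 - 7))*(5/18 - 4)² = (-190 + 9/6)*(-67/18)² = (-190 + (⅙)*9)*(4489/324) = (-190 + 3/2)*(4489/324) = -377/2*4489/324 = -1692353/648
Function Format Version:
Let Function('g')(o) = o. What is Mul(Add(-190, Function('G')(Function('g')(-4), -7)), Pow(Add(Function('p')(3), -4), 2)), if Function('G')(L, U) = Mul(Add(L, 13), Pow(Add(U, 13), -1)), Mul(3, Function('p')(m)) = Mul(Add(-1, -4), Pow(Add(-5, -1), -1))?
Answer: Rational(-1692353, 648) ≈ -2611.7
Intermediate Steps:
Function('p')(m) = Rational(5, 18) (Function('p')(m) = Mul(Rational(1, 3), Mul(Add(-1, -4), Pow(Add(-5, -1), -1))) = Mul(Rational(1, 3), Mul(-5, Pow(-6, -1))) = Mul(Rational(1, 3), Mul(-5, Rational(-1, 6))) = Mul(Rational(1, 3), Rational(5, 6)) = Rational(5, 18))
Function('G')(L, U) = Mul(Pow(Add(13, U), -1), Add(13, L)) (Function('G')(L, U) = Mul(Add(13, L), Pow(Add(13, U), -1)) = Mul(Pow(Add(13, U), -1), Add(13, L)))
Mul(Add(-190, Function('G')(Function('g')(-4), -7)), Pow(Add(Function('p')(3), -4), 2)) = Mul(Add(-190, Mul(Pow(Add(13, -7), -1), Add(13, -4))), Pow(Add(Rational(5, 18), -4), 2)) = Mul(Add(-190, Mul(Pow(6, -1), 9)), Pow(Rational(-67, 18), 2)) = Mul(Add(-190, Mul(Rational(1, 6), 9)), Rational(4489, 324)) = Mul(Add(-190, Rational(3, 2)), Rational(4489, 324)) = Mul(Rational(-377, 2), Rational(4489, 324)) = Rational(-1692353, 648)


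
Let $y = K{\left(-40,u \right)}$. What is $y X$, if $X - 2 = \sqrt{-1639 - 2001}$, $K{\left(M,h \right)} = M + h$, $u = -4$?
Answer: $-88 - 88 i \sqrt{910} \approx -88.0 - 2654.6 i$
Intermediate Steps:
$y = -44$ ($y = -40 - 4 = -44$)
$X = 2 + 2 i \sqrt{910}$ ($X = 2 + \sqrt{-1639 - 2001} = 2 + \sqrt{-3640} = 2 + 2 i \sqrt{910} \approx 2.0 + 60.332 i$)
$y X = - 44 \left(2 + 2 i \sqrt{910}\right) = -88 - 88 i \sqrt{910}$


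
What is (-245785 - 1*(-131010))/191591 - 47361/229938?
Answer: -11821691767/14684683786 ≈ -0.80504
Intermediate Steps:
(-245785 - 1*(-131010))/191591 - 47361/229938 = (-245785 + 131010)*(1/191591) - 47361*1/229938 = -114775*1/191591 - 15787/76646 = -114775/191591 - 15787/76646 = -11821691767/14684683786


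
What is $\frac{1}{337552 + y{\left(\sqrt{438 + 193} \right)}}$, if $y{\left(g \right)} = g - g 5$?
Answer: $\frac{21097}{7121333913} + \frac{\sqrt{631}}{28485335652} \approx 2.9634 \cdot 10^{-6}$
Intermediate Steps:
$y{\left(g \right)} = - 4 g$ ($y{\left(g \right)} = g - 5 g = - 4 g$)
$\frac{1}{337552 + y{\left(\sqrt{438 + 193} \right)}} = \frac{1}{337552 - 4 \sqrt{438 + 193}} = \frac{1}{337552 - 4 \sqrt{631}}$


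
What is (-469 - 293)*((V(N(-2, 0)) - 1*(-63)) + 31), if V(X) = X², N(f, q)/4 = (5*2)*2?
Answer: -4948428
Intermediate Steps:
N(f, q) = 80 (N(f, q) = 4*((5*2)*2) = 4*(10*2) = 4*20 = 80)
(-469 - 293)*((V(N(-2, 0)) - 1*(-63)) + 31) = (-469 - 293)*((80² - 1*(-63)) + 31) = -762*((6400 + 63) + 31) = -762*(6463 + 31) = -762*6494 = -4948428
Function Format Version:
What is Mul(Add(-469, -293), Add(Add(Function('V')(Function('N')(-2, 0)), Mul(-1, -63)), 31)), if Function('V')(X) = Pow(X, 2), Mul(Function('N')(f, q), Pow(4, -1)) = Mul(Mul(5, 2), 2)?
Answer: -4948428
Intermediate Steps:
Function('N')(f, q) = 80 (Function('N')(f, q) = Mul(4, Mul(Mul(5, 2), 2)) = Mul(4, Mul(10, 2)) = Mul(4, 20) = 80)
Mul(Add(-469, -293), Add(Add(Function('V')(Function('N')(-2, 0)), Mul(-1, -63)), 31)) = Mul(Add(-469, -293), Add(Add(Pow(80, 2), Mul(-1, -63)), 31)) = Mul(-762, Add(Add(6400, 63), 31)) = Mul(-762, Add(6463, 31)) = Mul(-762, 6494) = -4948428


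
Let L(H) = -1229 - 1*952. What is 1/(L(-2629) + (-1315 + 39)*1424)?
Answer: -1/1819205 ≈ -5.4969e-7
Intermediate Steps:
L(H) = -2181 (L(H) = -1229 - 952 = -2181)
1/(L(-2629) + (-1315 + 39)*1424) = 1/(-2181 + (-1315 + 39)*1424) = 1/(-2181 - 1276*1424) = 1/(-2181 - 1817024) = 1/(-1819205) = -1/1819205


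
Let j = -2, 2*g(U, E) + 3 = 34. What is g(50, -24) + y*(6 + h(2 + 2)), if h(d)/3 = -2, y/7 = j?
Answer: 31/2 ≈ 15.500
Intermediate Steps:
g(U, E) = 31/2 (g(U, E) = -3/2 + (1/2)*34 = -3/2 + 17 = 31/2)
y = -14 (y = 7*(-2) = -14)
h(d) = -6 (h(d) = 3*(-2) = -6)
g(50, -24) + y*(6 + h(2 + 2)) = 31/2 - 14*(6 - 6) = 31/2 - 14*0 = 31/2 + 0 = 31/2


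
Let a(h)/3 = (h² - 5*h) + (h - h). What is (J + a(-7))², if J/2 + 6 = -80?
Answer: 6400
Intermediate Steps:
J = -172 (J = -12 + 2*(-80) = -12 - 160 = -172)
a(h) = -15*h + 3*h² (a(h) = 3*((h² - 5*h) + (h - h)) = 3*((h² - 5*h) + 0) = 3*(h² - 5*h) = -15*h + 3*h²)
(J + a(-7))² = (-172 + 3*(-7)*(-5 - 7))² = (-172 + 3*(-7)*(-12))² = (-172 + 252)² = 80² = 6400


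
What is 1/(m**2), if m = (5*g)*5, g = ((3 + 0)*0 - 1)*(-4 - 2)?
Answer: 1/22500 ≈ 4.4444e-5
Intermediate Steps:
g = 6 (g = (3*0 - 1)*(-6) = (0 - 1)*(-6) = -1*(-6) = 6)
m = 150 (m = (5*6)*5 = 30*5 = 150)
1/(m**2) = 1/(150**2) = 1/22500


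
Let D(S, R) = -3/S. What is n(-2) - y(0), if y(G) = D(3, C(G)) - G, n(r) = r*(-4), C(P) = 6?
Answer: 9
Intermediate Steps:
n(r) = -4*r
y(G) = -1 - G (y(G) = -3/3 - G = -3*1/3 - G = -1 - G)
n(-2) - y(0) = -4*(-2) - (-1 - 1*0) = 8 - (-1 + 0) = 8 - 1*(-1) = 8 + 1 = 9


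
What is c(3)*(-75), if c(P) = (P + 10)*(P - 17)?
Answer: 13650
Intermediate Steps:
c(P) = (-17 + P)*(10 + P) (c(P) = (10 + P)*(-17 + P) = (-17 + P)*(10 + P))
c(3)*(-75) = (-170 + 3**2 - 7*3)*(-75) = (-170 + 9 - 21)*(-75) = -182*(-75) = 13650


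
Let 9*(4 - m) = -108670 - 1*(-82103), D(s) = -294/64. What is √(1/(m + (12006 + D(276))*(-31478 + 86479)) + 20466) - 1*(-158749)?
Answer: 158749 + 3*√82183526075943478094228306/190106582701 ≈ 1.5889e+5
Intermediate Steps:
D(s) = -147/32 (D(s) = -294*1/64 = -147/32)
m = 26603/9 (m = 4 - (-108670 - 1*(-82103))/9 = 4 - (-108670 + 82103)/9 = 4 - ⅑*(-26567) = 4 + 26567/9 = 26603/9 ≈ 2955.9)
√(1/(m + (12006 + D(276))*(-31478 + 86479)) + 20466) - 1*(-158749) = √(1/(26603/9 + (12006 - 147/32)*(-31478 + 86479)) + 20466) - 1*(-158749) = √(1/(26603/9 + (384045/32)*55001) + 20466) + 158749 = √(1/(26603/9 + 21122859045/32) + 20466) + 158749 = √(1/(190106582701/288) + 20466) + 158749 = √(288/190106582701 + 20466) + 158749 = √(3890721321558954/190106582701) + 158749 = 3*√82183526075943478094228306/190106582701 + 158749 = 158749 + 3*√82183526075943478094228306/190106582701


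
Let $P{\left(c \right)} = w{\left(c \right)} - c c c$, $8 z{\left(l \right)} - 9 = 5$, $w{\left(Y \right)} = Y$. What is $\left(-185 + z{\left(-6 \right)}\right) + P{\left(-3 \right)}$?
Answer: $- \frac{637}{4} \approx -159.25$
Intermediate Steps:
$z{\left(l \right)} = \frac{7}{4}$ ($z{\left(l \right)} = \frac{9}{8} + \frac{1}{8} \cdot 5 = \frac{9}{8} + \frac{5}{8} = \frac{7}{4}$)
$P{\left(c \right)} = c - c^{3}$ ($P{\left(c \right)} = c - c c c = c - c^{2} c = c - c^{3}$)
$\left(-185 + z{\left(-6 \right)}\right) + P{\left(-3 \right)} = \left(-185 + \frac{7}{4}\right) - -24 = - \frac{733}{4} - -24 = - \frac{733}{4} + \left(-3 + 27\right) = - \frac{733}{4} + 24 = - \frac{637}{4}$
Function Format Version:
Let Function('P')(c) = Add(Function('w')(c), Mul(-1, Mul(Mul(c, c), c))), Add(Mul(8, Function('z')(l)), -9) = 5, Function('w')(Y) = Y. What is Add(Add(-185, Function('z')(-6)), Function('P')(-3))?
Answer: Rational(-637, 4) ≈ -159.25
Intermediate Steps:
Function('z')(l) = Rational(7, 4) (Function('z')(l) = Add(Rational(9, 8), Mul(Rational(1, 8), 5)) = Add(Rational(9, 8), Rational(5, 8)) = Rational(7, 4))
Function('P')(c) = Add(c, Mul(-1, Pow(c, 3))) (Function('P')(c) = Add(c, Mul(-1, Mul(Mul(c, c), c))) = Add(c, Mul(-1, Mul(Pow(c, 2), c))) = Add(c, Mul(-1, Pow(c, 3))))
Add(Add(-185, Function('z')(-6)), Function('P')(-3)) = Add(Add(-185, Rational(7, 4)), Add(-3, Mul(-1, Pow(-3, 3)))) = Add(Rational(-733, 4), Add(-3, Mul(-1, -27))) = Add(Rational(-733, 4), Add(-3, 27)) = Add(Rational(-733, 4), 24) = Rational(-637, 4)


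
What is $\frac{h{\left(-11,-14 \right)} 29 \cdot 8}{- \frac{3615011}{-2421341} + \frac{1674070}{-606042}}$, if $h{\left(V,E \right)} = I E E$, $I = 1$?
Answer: $- \frac{4170448400879124}{116415364463} \approx -35824.0$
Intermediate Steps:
$h{\left(V,E \right)} = E^{2}$ ($h{\left(V,E \right)} = 1 E E = E E = E^{2}$)
$\frac{h{\left(-11,-14 \right)} 29 \cdot 8}{- \frac{3615011}{-2421341} + \frac{1674070}{-606042}} = \frac{\left(-14\right)^{2} \cdot 29 \cdot 8}{- \frac{3615011}{-2421341} + \frac{1674070}{-606042}} = \frac{196 \cdot 29 \cdot 8}{\left(-3615011\right) \left(- \frac{1}{2421341}\right) + 1674070 \left(- \frac{1}{606042}\right)} = \frac{5684 \cdot 8}{\frac{3615011}{2421341} - \frac{837035}{303021}} = \frac{45472}{- \frac{931322915704}{733717171161}} = 45472 \left(- \frac{733717171161}{931322915704}\right) = - \frac{4170448400879124}{116415364463}$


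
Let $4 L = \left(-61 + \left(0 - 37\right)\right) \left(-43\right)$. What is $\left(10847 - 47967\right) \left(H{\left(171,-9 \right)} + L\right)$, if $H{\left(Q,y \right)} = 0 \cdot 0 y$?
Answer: $-39105920$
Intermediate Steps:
$H{\left(Q,y \right)} = 0$ ($H{\left(Q,y \right)} = 0 y = 0$)
$L = \frac{2107}{2}$ ($L = \frac{\left(-61 + \left(0 - 37\right)\right) \left(-43\right)}{4} = \frac{\left(-61 - 37\right) \left(-43\right)}{4} = \frac{\left(-98\right) \left(-43\right)}{4} = \frac{1}{4} \cdot 4214 = \frac{2107}{2} \approx 1053.5$)
$\left(10847 - 47967\right) \left(H{\left(171,-9 \right)} + L\right) = \left(10847 - 47967\right) \left(0 + \frac{2107}{2}\right) = \left(-37120\right) \frac{2107}{2} = -39105920$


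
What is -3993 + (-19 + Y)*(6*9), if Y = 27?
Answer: -3561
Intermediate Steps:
-3993 + (-19 + Y)*(6*9) = -3993 + (-19 + 27)*(6*9) = -3993 + 8*54 = -3993 + 432 = -3561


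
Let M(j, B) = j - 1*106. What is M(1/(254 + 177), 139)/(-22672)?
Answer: 45685/9771632 ≈ 0.0046753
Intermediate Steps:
M(j, B) = -106 + j (M(j, B) = j - 106 = -106 + j)
M(1/(254 + 177), 139)/(-22672) = (-106 + 1/(254 + 177))/(-22672) = (-106 + 1/431)*(-1/22672) = -45685/431*(-1/22672) = 45685/9771632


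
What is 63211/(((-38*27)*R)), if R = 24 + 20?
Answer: -63211/45144 ≈ -1.4002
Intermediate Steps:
R = 44
63211/(((-38*27)*R)) = 63211/((-38*27*44)) = 63211/((-1026*44)) = 63211/(-45144) = 63211*(-1/45144) = -63211/45144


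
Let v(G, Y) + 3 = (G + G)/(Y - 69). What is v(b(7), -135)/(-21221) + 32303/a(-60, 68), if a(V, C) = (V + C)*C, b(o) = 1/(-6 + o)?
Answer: 2056510801/34632672 ≈ 59.381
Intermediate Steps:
a(V, C) = C*(C + V) (a(V, C) = (C + V)*C = C*(C + V))
v(G, Y) = -3 + 2*G/(-69 + Y) (v(G, Y) = -3 + (G + G)/(Y - 69) = -3 + (2*G)/(-69 + Y) = -3 + 2*G/(-69 + Y))
v(b(7), -135)/(-21221) + 32303/a(-60, 68) = ((207 - 3*(-135) + 2/(-6 + 7))/(-69 - 135))/(-21221) + 32303/((68*(68 - 60))) = ((207 + 405 + 2/1)/(-204))*(-1/21221) + 32303/((68*8)) = -(207 + 405 + 2*1)/204*(-1/21221) + 32303/544 = -(207 + 405 + 2)/204*(-1/21221) + 32303*(1/544) = -1/204*614*(-1/21221) + 32303/544 = -307/102*(-1/21221) + 32303/544 = 307/2164542 + 32303/544 = 2056510801/34632672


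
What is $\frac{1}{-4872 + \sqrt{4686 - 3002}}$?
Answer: $- \frac{1218}{5933675} - \frac{\sqrt{421}}{11867350} \approx -0.000207$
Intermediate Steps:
$\frac{1}{-4872 + \sqrt{4686 - 3002}} = \frac{1}{-4872 + \sqrt{1684}} = \frac{1}{-4872 + 2 \sqrt{421}}$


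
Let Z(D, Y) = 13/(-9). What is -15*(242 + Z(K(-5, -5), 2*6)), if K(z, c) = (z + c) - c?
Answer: -10825/3 ≈ -3608.3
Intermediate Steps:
K(z, c) = z (K(z, c) = (c + z) - c = z)
Z(D, Y) = -13/9 (Z(D, Y) = 13*(-⅑) = -13/9)
-15*(242 + Z(K(-5, -5), 2*6)) = -15*(242 - 13/9) = -15*2165/9 = -10825/3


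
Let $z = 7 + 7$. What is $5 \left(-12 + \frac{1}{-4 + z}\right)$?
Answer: $- \frac{119}{2} \approx -59.5$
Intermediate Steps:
$z = 14$
$5 \left(-12 + \frac{1}{-4 + z}\right) = 5 \left(-12 + \frac{1}{-4 + 14}\right) = 5 \left(-12 + \frac{1}{10}\right) = 5 \left(- \frac{119}{10}\right) = - \frac{119}{2}$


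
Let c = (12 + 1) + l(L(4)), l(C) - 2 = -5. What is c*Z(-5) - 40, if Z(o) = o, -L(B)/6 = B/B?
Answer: -90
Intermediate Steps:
L(B) = -6 (L(B) = -6*B/B = -6*1 = -6)
l(C) = -3 (l(C) = 2 - 5 = -3)
c = 10 (c = (12 + 1) - 3 = 13 - 3 = 10)
c*Z(-5) - 40 = 10*(-5) - 40 = -50 - 40 = -90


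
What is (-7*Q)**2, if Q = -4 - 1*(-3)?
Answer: 49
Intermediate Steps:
Q = -1 (Q = -4 + 3 = -1)
(-7*Q)**2 = (-7*(-1))**2 = 7**2 = 49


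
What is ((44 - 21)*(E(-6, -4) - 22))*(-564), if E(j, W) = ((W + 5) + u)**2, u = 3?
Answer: 77832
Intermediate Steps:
E(j, W) = (8 + W)**2 (E(j, W) = ((W + 5) + 3)**2 = ((5 + W) + 3)**2 = (8 + W)**2)
((44 - 21)*(E(-6, -4) - 22))*(-564) = ((44 - 21)*((8 - 4)**2 - 22))*(-564) = (23*(4**2 - 22))*(-564) = (23*(16 - 22))*(-564) = (23*(-6))*(-564) = -138*(-564) = 77832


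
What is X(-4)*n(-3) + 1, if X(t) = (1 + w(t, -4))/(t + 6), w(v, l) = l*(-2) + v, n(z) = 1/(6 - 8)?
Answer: -1/4 ≈ -0.25000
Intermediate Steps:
n(z) = -1/2 (n(z) = 1/(-2) = -1/2)
w(v, l) = v - 2*l (w(v, l) = -2*l + v = v - 2*l)
X(t) = (9 + t)/(6 + t) (X(t) = (1 + (t - 2*(-4)))/(t + 6) = (1 + (t + 8))/(6 + t) = (1 + (8 + t))/(6 + t) = (9 + t)/(6 + t))
X(-4)*n(-3) + 1 = ((9 - 4)/(6 - 4))*(-1/2) + 1 = (5/2)*(-1/2) + 1 = -5/4 + 1 = -1/4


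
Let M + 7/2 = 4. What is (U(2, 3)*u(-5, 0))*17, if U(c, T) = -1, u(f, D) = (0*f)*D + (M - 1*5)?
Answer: 153/2 ≈ 76.500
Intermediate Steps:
M = ½ (M = -7/2 + 4 = ½ ≈ 0.50000)
u(f, D) = -9/2 (u(f, D) = (0*f)*D + (½ - 1*5) = 0*D + (½ - 5) = 0 - 9/2 = -9/2)
(U(2, 3)*u(-5, 0))*17 = -1*(-9/2)*17 = (9/2)*17 = 153/2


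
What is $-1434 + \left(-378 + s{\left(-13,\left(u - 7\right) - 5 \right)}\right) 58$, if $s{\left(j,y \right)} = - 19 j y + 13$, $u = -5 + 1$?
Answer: $-251820$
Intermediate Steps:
$u = -4$
$s{\left(j,y \right)} = 13 - 19 j y$ ($s{\left(j,y \right)} = - 19 j y + 13 = 13 - 19 j y$)
$-1434 + \left(-378 + s{\left(-13,\left(u - 7\right) - 5 \right)}\right) 58 = -1434 + \left(-378 + \left(13 - - 247 \left(\left(-4 - 7\right) - 5\right)\right)\right) 58 = -1434 + \left(-378 + \left(13 - - 247 \left(-11 - 5\right)\right)\right) 58 = -1434 + \left(-378 + \left(13 - \left(-247\right) \left(-16\right)\right)\right) 58 = -1434 + \left(-378 + \left(13 - 3952\right)\right) 58 = -1434 + \left(-378 - 3939\right) 58 = -1434 - 250386 = -251820$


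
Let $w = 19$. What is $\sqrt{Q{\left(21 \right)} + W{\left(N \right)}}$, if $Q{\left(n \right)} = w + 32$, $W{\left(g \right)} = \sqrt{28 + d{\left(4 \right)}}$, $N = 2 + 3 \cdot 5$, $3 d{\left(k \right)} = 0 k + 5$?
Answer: $\frac{\sqrt{459 + 3 \sqrt{267}}}{3} \approx 7.5131$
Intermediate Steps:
$d{\left(k \right)} = \frac{5}{3}$ ($d{\left(k \right)} = \frac{0 k + 5}{3} = \frac{0 + 5}{3} = \frac{1}{3} \cdot 5 = \frac{5}{3}$)
$N = 17$ ($N = 2 + 15 = 17$)
$W{\left(g \right)} = \frac{\sqrt{267}}{3}$ ($W{\left(g \right)} = \sqrt{28 + \frac{5}{3}} = \sqrt{\frac{89}{3}} = \frac{\sqrt{267}}{3}$)
$Q{\left(n \right)} = 51$ ($Q{\left(n \right)} = 19 + 32 = 51$)
$\sqrt{Q{\left(21 \right)} + W{\left(N \right)}} = \sqrt{51 + \frac{\sqrt{267}}{3}}$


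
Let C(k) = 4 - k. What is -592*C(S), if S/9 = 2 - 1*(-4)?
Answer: 29600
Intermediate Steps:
S = 54 (S = 9*(2 - 1*(-4)) = 9*(2 + 4) = 9*6 = 54)
-592*C(S) = -592*(4 - 1*54) = -592*(4 - 54) = -592*(-50) = 29600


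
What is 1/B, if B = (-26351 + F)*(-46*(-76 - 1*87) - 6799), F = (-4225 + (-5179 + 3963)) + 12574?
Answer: -1/13433382 ≈ -7.4441e-8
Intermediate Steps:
F = 7133 (F = (-4225 - 1216) + 12574 = -5441 + 12574 = 7133)
B = -13433382 (B = (-26351 + 7133)*(-46*(-76 - 1*87) - 6799) = -19218*(-46*(-76 - 87) - 6799) = -19218*(-46*(-163) - 6799) = -19218*(7498 - 6799) = -19218*699 = -13433382)
1/B = 1/(-13433382) = -1/13433382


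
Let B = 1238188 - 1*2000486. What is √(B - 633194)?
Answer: 2*I*√348873 ≈ 1181.3*I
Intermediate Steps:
B = -762298 (B = 1238188 - 2000486 = -762298)
√(B - 633194) = √(-762298 - 633194) = √(-1395492) = 2*I*√348873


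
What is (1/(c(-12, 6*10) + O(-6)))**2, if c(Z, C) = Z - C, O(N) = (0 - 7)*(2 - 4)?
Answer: 1/3364 ≈ 0.00029727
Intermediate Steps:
O(N) = 14 (O(N) = -7*(-2) = 14)
(1/(c(-12, 6*10) + O(-6)))**2 = (1/((-12 - 6*10) + 14))**2 = (1/((-12 - 1*60) + 14))**2 = (1/((-12 - 60) + 14))**2 = (1/(-72 + 14))**2 = (1/(-58))**2 = (-1/58)**2 = 1/3364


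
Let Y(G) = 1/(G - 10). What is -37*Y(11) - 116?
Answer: -153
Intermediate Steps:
Y(G) = 1/(-10 + G)
-37*Y(11) - 116 = -37/(-10 + 11) - 116 = -37/1 - 116 = -37*1 - 116 = -37 - 116 = -153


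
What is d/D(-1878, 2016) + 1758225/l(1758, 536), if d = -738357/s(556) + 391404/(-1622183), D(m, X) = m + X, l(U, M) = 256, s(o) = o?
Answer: 9105585845308955/1327646477056 ≈ 6858.4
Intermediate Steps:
D(m, X) = X + m
d = -1197967793955/901933748 (d = -738357/556 + 391404/(-1622183) = -738357*1/556 + 391404*(-1/1622183) = -738357/556 - 391404/1622183 = -1197967793955/901933748 ≈ -1328.2)
d/D(-1878, 2016) + 1758225/l(1758, 536) = -1197967793955/(901933748*(2016 - 1878)) + 1758225/256 = -1197967793955/901933748/138 + 1758225*(1/256) = -1197967793955/901933748*1/138 + 1758225/256 = -399322597985/41488952408 + 1758225/256 = 9105585845308955/1327646477056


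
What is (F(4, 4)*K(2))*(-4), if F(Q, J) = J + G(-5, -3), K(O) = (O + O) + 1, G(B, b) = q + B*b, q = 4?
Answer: -460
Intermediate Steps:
G(B, b) = 4 + B*b
K(O) = 1 + 2*O (K(O) = 2*O + 1 = 1 + 2*O)
F(Q, J) = 19 + J (F(Q, J) = J + (4 - 5*(-3)) = J + (4 + 15) = J + 19 = 19 + J)
(F(4, 4)*K(2))*(-4) = ((19 + 4)*(1 + 2*2))*(-4) = (23*(1 + 4))*(-4) = (23*5)*(-4) = 115*(-4) = -460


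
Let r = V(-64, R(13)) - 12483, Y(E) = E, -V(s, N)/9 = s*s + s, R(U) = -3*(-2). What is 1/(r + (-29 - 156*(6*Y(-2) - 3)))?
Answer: -1/46460 ≈ -2.1524e-5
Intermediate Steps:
R(U) = 6
V(s, N) = -9*s - 9*s**2 (V(s, N) = -9*(s*s + s) = -9*(s**2 + s) = -9*(s + s**2) = -9*s - 9*s**2)
r = -48771 (r = -9*(-64)*(1 - 64) - 12483 = -9*(-64)*(-63) - 12483 = -36288 - 12483 = -48771)
1/(r + (-29 - 156*(6*Y(-2) - 3))) = 1/(-48771 + (-29 - 156*(6*(-2) - 3))) = 1/(-48771 + (-29 - 156*(-12 - 3))) = 1/(-48771 + (-29 - 156*(-15))) = 1/(-48771 + (-29 + 2340)) = 1/(-48771 + 2311) = 1/(-46460) = -1/46460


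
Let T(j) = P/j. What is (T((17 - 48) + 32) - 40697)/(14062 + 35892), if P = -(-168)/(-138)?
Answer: -936059/1148942 ≈ -0.81471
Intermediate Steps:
P = -28/23 (P = -(-168)*(-1)/138 = -1*28/23 = -28/23 ≈ -1.2174)
T(j) = -28/(23*j)
(T((17 - 48) + 32) - 40697)/(14062 + 35892) = (-28/(23*((17 - 48) + 32)) - 40697)/(14062 + 35892) = (-28/(23*(-31 + 32)) - 40697)/49954 = (-28/23/1 - 40697)*(1/49954) = (-28/23*1 - 40697)*(1/49954) = (-28/23 - 40697)*(1/49954) = -936059/23*1/49954 = -936059/1148942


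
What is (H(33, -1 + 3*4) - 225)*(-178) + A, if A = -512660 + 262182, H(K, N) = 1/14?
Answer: -1473085/7 ≈ -2.1044e+5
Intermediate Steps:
H(K, N) = 1/14
A = -250478
(H(33, -1 + 3*4) - 225)*(-178) + A = (1/14 - 225)*(-178) - 250478 = -3149/14*(-178) - 250478 = 280261/7 - 250478 = -1473085/7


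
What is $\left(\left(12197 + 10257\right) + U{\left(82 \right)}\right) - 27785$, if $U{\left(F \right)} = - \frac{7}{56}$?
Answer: $- \frac{42649}{8} \approx -5331.1$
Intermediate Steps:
$U{\left(F \right)} = - \frac{1}{8}$ ($U{\left(F \right)} = \left(-7\right) \frac{1}{56} = - \frac{1}{8}$)
$\left(\left(12197 + 10257\right) + U{\left(82 \right)}\right) - 27785 = \left(\left(12197 + 10257\right) - \frac{1}{8}\right) - 27785 = \left(22454 - \frac{1}{8}\right) - 27785 = \frac{179631}{8} - 27785 = - \frac{42649}{8}$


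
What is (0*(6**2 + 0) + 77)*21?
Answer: 1617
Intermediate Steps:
(0*(6**2 + 0) + 77)*21 = (0*(36 + 0) + 77)*21 = (0*36 + 77)*21 = (0 + 77)*21 = 77*21 = 1617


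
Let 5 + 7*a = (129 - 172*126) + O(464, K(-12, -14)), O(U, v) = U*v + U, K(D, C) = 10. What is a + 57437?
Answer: 385615/7 ≈ 55088.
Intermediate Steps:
O(U, v) = U + U*v
a = -16444/7 (a = -5/7 + ((129 - 172*126) + 464*(1 + 10))/7 = -5/7 + ((129 - 21672) + 464*11)/7 = -5/7 + (-21543 + 5104)/7 = -5/7 + (1/7)*(-16439) = -5/7 - 16439/7 = -16444/7 ≈ -2349.1)
a + 57437 = -16444/7 + 57437 = 385615/7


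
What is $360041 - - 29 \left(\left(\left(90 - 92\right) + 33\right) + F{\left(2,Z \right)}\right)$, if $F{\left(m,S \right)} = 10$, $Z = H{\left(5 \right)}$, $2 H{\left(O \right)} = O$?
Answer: $361230$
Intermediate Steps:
$H{\left(O \right)} = \frac{O}{2}$
$Z = \frac{5}{2}$ ($Z = \frac{1}{2} \cdot 5 = \frac{5}{2} \approx 2.5$)
$360041 - - 29 \left(\left(\left(90 - 92\right) + 33\right) + F{\left(2,Z \right)}\right) = 360041 - - 29 \left(\left(\left(90 - 92\right) + 33\right) + 10\right) = 360041 - - 29 \left(\left(-2 + 33\right) + 10\right) = 360041 - - 29 \left(31 + 10\right) = 360041 - \left(-29\right) 41 = 360041 - -1189 = 360041 + 1189 = 361230$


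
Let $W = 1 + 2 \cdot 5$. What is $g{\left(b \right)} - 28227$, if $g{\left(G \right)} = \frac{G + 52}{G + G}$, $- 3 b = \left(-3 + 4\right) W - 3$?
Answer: $- \frac{112945}{4} \approx -28236.0$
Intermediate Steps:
$W = 11$ ($W = 1 + 10 = 11$)
$b = - \frac{8}{3}$ ($b = - \frac{\left(-3 + 4\right) 11 - 3}{3} = - \frac{1 \cdot 11 - 3}{3} = - \frac{11 - 3}{3} = \left(- \frac{1}{3}\right) 8 = - \frac{8}{3} \approx -2.6667$)
$g{\left(G \right)} = \frac{52 + G}{2 G}$
$g{\left(b \right)} - 28227 = \frac{52 - \frac{8}{3}}{2 \left(- \frac{8}{3}\right)} - 28227 = \frac{1}{2} \left(- \frac{3}{8}\right) \frac{148}{3} - 28227 = - \frac{37}{4} - 28227 = - \frac{112945}{4}$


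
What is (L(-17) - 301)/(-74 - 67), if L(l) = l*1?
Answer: 106/47 ≈ 2.2553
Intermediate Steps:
L(l) = l
(L(-17) - 301)/(-74 - 67) = (-17 - 301)/(-74 - 67) = -318/(-141) = -318*(-1/141) = 106/47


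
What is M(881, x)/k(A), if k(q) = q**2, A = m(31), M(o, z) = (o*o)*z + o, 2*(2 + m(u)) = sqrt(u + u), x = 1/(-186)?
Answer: -7959835/16399 - 2449180*sqrt(62)/49197 ≈ -877.38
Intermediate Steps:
x = -1/186 ≈ -0.0053763
m(u) = -2 + sqrt(2)*sqrt(u)/2 (m(u) = -2 + sqrt(u + u)/2 = -2 + sqrt(2*u)/2 = -2 + (sqrt(2)*sqrt(u))/2 = -2 + sqrt(2)*sqrt(u)/2)
M(o, z) = o + z*o**2 (M(o, z) = o**2*z + o = z*o**2 + o = o + z*o**2)
A = -2 + sqrt(62)/2 (A = -2 + sqrt(2)*sqrt(31)/2 = -2 + sqrt(62)/2 ≈ 1.9370)
M(881, x)/k(A) = (881*(1 + 881*(-1/186)))/((-2 + sqrt(62)/2)**2) = (881*(1 - 881/186))/(-2 + sqrt(62)/2)**2 = (881*(-695/186))/(-2 + sqrt(62)/2)**2 = -612295/(186*(-2 + sqrt(62)/2)**2)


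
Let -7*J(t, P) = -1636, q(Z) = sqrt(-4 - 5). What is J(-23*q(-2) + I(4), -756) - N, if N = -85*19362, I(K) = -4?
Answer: 11522026/7 ≈ 1.6460e+6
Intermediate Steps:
q(Z) = 3*I (q(Z) = sqrt(-9) = 3*I)
N = -1645770
J(t, P) = 1636/7 (J(t, P) = -1/7*(-1636) = 1636/7)
J(-23*q(-2) + I(4), -756) - N = 1636/7 - 1*(-1645770) = 1636/7 + 1645770 = 11522026/7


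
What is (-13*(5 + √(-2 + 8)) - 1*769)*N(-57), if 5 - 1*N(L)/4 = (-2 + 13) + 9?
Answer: 50040 + 780*√6 ≈ 51951.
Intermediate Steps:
N(L) = -60 (N(L) = 20 - 4*((-2 + 13) + 9) = 20 - 4*(11 + 9) = 20 - 4*20 = 20 - 80 = -60)
(-13*(5 + √(-2 + 8)) - 1*769)*N(-57) = (-13*(5 + √(-2 + 8)) - 1*769)*(-60) = (-13*(5 + √6) - 769)*(-60) = ((-65 - 13*√6) - 769)*(-60) = (-834 - 13*√6)*(-60) = 50040 + 780*√6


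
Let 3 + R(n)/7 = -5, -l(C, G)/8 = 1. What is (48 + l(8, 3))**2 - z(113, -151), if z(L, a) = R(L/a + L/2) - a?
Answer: 1505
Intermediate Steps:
l(C, G) = -8 (l(C, G) = -8*1 = -8)
R(n) = -56 (R(n) = -21 + 7*(-5) = -21 - 35 = -56)
z(L, a) = -56 - a
(48 + l(8, 3))**2 - z(113, -151) = (48 - 8)**2 - (-56 - 1*(-151)) = 40**2 - (-56 + 151) = 1600 - 1*95 = 1600 - 95 = 1505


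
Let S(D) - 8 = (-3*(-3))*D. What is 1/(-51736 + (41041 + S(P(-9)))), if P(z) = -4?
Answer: -1/10723 ≈ -9.3258e-5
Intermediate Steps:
S(D) = 8 + 9*D (S(D) = 8 + (-3*(-3))*D = 8 + 9*D)
1/(-51736 + (41041 + S(P(-9)))) = 1/(-51736 + (41041 + (8 + 9*(-4)))) = 1/(-51736 + (41041 + (8 - 36))) = 1/(-51736 + (41041 - 28)) = 1/(-51736 + 41013) = 1/(-10723) = -1/10723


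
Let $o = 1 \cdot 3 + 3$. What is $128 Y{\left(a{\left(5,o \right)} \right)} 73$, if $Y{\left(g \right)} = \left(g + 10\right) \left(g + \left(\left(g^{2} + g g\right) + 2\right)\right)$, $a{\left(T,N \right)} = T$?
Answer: $7989120$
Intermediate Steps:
$o = 6$ ($o = 3 + 3 = 6$)
$Y{\left(g \right)} = \left(10 + g\right) \left(2 + g + 2 g^{2}\right)$ ($Y{\left(g \right)} = \left(10 + g\right) \left(g + \left(\left(g^{2} + g^{2}\right) + 2\right)\right) = \left(10 + g\right) \left(g + \left(2 g^{2} + 2\right)\right) = \left(10 + g\right) \left(g + \left(2 + 2 g^{2}\right)\right) = \left(10 + g\right) \left(2 + g + 2 g^{2}\right)$)
$128 Y{\left(a{\left(5,o \right)} \right)} 73 = 128 \left(20 + 2 \cdot 5^{3} + 12 \cdot 5 + 21 \cdot 5^{2}\right) 73 = 128 \left(20 + 2 \cdot 125 + 60 + 21 \cdot 25\right) 73 = 128 \left(20 + 250 + 60 + 525\right) 73 = 128 \cdot 855 \cdot 73 = 109440 \cdot 73 = 7989120$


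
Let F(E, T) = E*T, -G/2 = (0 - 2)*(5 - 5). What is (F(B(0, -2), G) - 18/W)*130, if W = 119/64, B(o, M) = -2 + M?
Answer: -149760/119 ≈ -1258.5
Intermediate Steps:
G = 0 (G = -2*(0 - 2)*(5 - 5) = -(-4)*0 = -2*0 = 0)
W = 119/64 (W = 119*(1/64) = 119/64 ≈ 1.8594)
(F(B(0, -2), G) - 18/W)*130 = ((-2 - 2)*0 - 18/119/64)*130 = (-4*0 - 18*64/119)*130 = (0 - 1152/119)*130 = -1152/119*130 = -149760/119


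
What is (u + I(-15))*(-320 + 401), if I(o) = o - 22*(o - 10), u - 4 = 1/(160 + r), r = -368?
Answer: 9080991/208 ≈ 43659.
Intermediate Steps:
u = 831/208 (u = 4 + 1/(160 - 368) = 4 + 1/(-208) = 4 - 1/208 = 831/208 ≈ 3.9952)
I(o) = 220 - 21*o (I(o) = o - 22*(-10 + o) = o + (220 - 22*o) = 220 - 21*o)
(u + I(-15))*(-320 + 401) = (831/208 + (220 - 21*(-15)))*(-320 + 401) = (831/208 + (220 + 315))*81 = (831/208 + 535)*81 = (112111/208)*81 = 9080991/208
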